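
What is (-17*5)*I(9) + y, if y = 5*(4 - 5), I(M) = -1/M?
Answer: 40/9 ≈ 4.4444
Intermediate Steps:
y = -5 (y = 5*(-1) = -5)
(-17*5)*I(9) + y = (-17*5)*(-1/9) - 5 = -(-85)/9 - 5 = -85*(-⅑) - 5 = 85/9 - 5 = 40/9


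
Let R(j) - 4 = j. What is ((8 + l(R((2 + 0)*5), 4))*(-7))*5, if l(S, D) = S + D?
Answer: -910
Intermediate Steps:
R(j) = 4 + j
l(S, D) = D + S
((8 + l(R((2 + 0)*5), 4))*(-7))*5 = ((8 + (4 + (4 + (2 + 0)*5)))*(-7))*5 = ((8 + (4 + (4 + 2*5)))*(-7))*5 = ((8 + (4 + (4 + 10)))*(-7))*5 = ((8 + (4 + 14))*(-7))*5 = ((8 + 18)*(-7))*5 = (26*(-7))*5 = -182*5 = -910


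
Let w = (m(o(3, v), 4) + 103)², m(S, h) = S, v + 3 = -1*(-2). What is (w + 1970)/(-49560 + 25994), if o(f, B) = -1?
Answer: -6187/11783 ≈ -0.52508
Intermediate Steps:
v = -1 (v = -3 - 1*(-2) = -3 + 2 = -1)
w = 10404 (w = (-1 + 103)² = 102² = 10404)
(w + 1970)/(-49560 + 25994) = (10404 + 1970)/(-49560 + 25994) = 12374/(-23566) = 12374*(-1/23566) = -6187/11783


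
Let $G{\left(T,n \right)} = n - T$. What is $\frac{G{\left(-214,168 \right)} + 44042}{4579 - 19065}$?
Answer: $- \frac{22212}{7243} \approx -3.0667$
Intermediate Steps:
$\frac{G{\left(-214,168 \right)} + 44042}{4579 - 19065} = \frac{\left(168 - -214\right) + 44042}{4579 - 19065} = \frac{\left(168 + 214\right) + 44042}{-14486} = \left(382 + 44042\right) \left(- \frac{1}{14486}\right) = 44424 \left(- \frac{1}{14486}\right) = - \frac{22212}{7243}$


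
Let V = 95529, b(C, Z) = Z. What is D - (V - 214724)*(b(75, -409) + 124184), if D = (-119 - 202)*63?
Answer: 14753340902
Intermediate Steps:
D = -20223 (D = -321*63 = -20223)
D - (V - 214724)*(b(75, -409) + 124184) = -20223 - (95529 - 214724)*(-409 + 124184) = -20223 - (-119195)*123775 = -20223 - 1*(-14753361125) = -20223 + 14753361125 = 14753340902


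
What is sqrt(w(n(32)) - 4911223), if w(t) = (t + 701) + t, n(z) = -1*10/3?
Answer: I*sqrt(44194758)/3 ≈ 2216.0*I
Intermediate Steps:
n(z) = -10/3 (n(z) = -10*1/3 = -10/3)
w(t) = 701 + 2*t (w(t) = (701 + t) + t = 701 + 2*t)
sqrt(w(n(32)) - 4911223) = sqrt((701 + 2*(-10/3)) - 4911223) = sqrt((701 - 20/3) - 4911223) = sqrt(2083/3 - 4911223) = sqrt(-14731586/3) = I*sqrt(44194758)/3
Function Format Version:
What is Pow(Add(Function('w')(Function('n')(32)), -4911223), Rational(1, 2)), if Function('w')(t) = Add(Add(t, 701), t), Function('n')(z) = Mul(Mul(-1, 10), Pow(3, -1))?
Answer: Mul(Rational(1, 3), I, Pow(44194758, Rational(1, 2))) ≈ Mul(2216.0, I)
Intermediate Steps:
Function('n')(z) = Rational(-10, 3) (Function('n')(z) = Mul(-10, Rational(1, 3)) = Rational(-10, 3))
Function('w')(t) = Add(701, Mul(2, t)) (Function('w')(t) = Add(Add(701, t), t) = Add(701, Mul(2, t)))
Pow(Add(Function('w')(Function('n')(32)), -4911223), Rational(1, 2)) = Pow(Add(Add(701, Mul(2, Rational(-10, 3))), -4911223), Rational(1, 2)) = Pow(Add(Add(701, Rational(-20, 3)), -4911223), Rational(1, 2)) = Pow(Add(Rational(2083, 3), -4911223), Rational(1, 2)) = Pow(Rational(-14731586, 3), Rational(1, 2)) = Mul(Rational(1, 3), I, Pow(44194758, Rational(1, 2)))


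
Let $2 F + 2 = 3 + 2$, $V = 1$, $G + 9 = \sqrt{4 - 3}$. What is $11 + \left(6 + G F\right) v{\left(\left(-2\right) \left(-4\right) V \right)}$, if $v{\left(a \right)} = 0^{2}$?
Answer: $11$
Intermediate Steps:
$G = -8$ ($G = -9 + \sqrt{4 - 3} = -9 + \sqrt{1} = -9 + 1 = -8$)
$F = \frac{3}{2}$ ($F = -1 + \frac{3 + 2}{2} = -1 + \frac{1}{2} \cdot 5 = -1 + \frac{5}{2} = \frac{3}{2} \approx 1.5$)
$v{\left(a \right)} = 0$
$11 + \left(6 + G F\right) v{\left(\left(-2\right) \left(-4\right) V \right)} = 11 + \left(6 - 12\right) 0 = 11 - 0 = 11 + 0 = 11$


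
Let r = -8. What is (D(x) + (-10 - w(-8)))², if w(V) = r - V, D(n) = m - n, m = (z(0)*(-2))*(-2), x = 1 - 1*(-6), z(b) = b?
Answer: 289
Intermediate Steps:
x = 7 (x = 1 + 6 = 7)
m = 0 (m = (0*(-2))*(-2) = 0*(-2) = 0)
D(n) = -n (D(n) = 0 - n = -n)
w(V) = -8 - V
(D(x) + (-10 - w(-8)))² = (-1*7 + (-10 - (-8 - 1*(-8))))² = (-7 + (-10 - (-8 + 8)))² = (-7 + (-10 - 1*0))² = (-7 + (-10 + 0))² = (-7 - 10)² = (-17)² = 289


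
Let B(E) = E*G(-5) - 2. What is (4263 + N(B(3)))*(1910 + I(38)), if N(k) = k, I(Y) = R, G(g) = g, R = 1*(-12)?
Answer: 8058908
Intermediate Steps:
R = -12
I(Y) = -12
B(E) = -2 - 5*E (B(E) = E*(-5) - 2 = -5*E - 2 = -2 - 5*E)
(4263 + N(B(3)))*(1910 + I(38)) = (4263 + (-2 - 5*3))*(1910 - 12) = (4263 + (-2 - 15))*1898 = (4263 - 17)*1898 = 4246*1898 = 8058908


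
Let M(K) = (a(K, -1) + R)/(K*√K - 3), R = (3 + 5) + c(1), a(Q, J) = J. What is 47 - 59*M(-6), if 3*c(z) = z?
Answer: 11873/225 - 2596*I*√6/225 ≈ 52.769 - 28.262*I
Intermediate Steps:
c(z) = z/3
R = 25/3 (R = (3 + 5) + (⅓)*1 = 8 + ⅓ = 25/3 ≈ 8.3333)
M(K) = 22/(3*(-3 + K^(3/2))) (M(K) = (-1 + 25/3)/(K*√K - 3) = 22/(3*(K^(3/2) - 3)) = 22/(3*(-3 + K^(3/2))))
47 - 59*M(-6) = 47 - 1298/(3*(-3 + (-6)^(3/2))) = 47 - 1298/(3*(-3 - 6*I*√6))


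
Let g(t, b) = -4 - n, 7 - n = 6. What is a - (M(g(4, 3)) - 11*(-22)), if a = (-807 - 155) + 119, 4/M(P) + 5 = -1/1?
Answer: -3253/3 ≈ -1084.3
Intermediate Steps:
n = 1 (n = 7 - 1*6 = 7 - 6 = 1)
g(t, b) = -5 (g(t, b) = -4 - 1*1 = -4 - 1 = -5)
M(P) = -⅔ (M(P) = 4/(-5 - 1/1) = 4/(-5 - 1*1) = 4/(-5 - 1) = 4/(-6) = 4*(-⅙) = -⅔)
a = -843 (a = -962 + 119 = -843)
a - (M(g(4, 3)) - 11*(-22)) = -843 - (-⅔ - 11*(-22)) = -843 - (-⅔ + 242) = -843 - 1*724/3 = -843 - 724/3 = -3253/3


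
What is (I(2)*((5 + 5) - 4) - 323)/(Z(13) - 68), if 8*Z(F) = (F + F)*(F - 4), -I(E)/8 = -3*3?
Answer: -436/155 ≈ -2.8129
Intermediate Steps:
I(E) = 72 (I(E) = -(-24)*3 = -8*(-9) = 72)
Z(F) = F*(-4 + F)/4 (Z(F) = ((F + F)*(F - 4))/8 = ((2*F)*(-4 + F))/8 = (2*F*(-4 + F))/8 = F*(-4 + F)/4)
(I(2)*((5 + 5) - 4) - 323)/(Z(13) - 68) = (72*((5 + 5) - 4) - 323)/((1/4)*13*(-4 + 13) - 68) = (72*(10 - 4) - 323)/((1/4)*13*9 - 68) = (72*6 - 323)/(117/4 - 68) = (432 - 323)/(-155/4) = 109*(-4/155) = -436/155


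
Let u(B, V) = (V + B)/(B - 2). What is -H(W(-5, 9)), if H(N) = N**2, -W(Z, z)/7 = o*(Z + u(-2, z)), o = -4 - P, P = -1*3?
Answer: -35721/16 ≈ -2232.6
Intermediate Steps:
P = -3
u(B, V) = (B + V)/(-2 + B)
o = -1 (o = -4 - 1*(-3) = -4 + 3 = -1)
W(Z, z) = 7/2 + 7*Z - 7*z/4 (W(Z, z) = -(-7)*(Z + (-2 + z)/(-2 - 2)) = -(-7)*(Z + (-2 + z)/(-4)) = -(-7)*(Z - (-2 + z)/4) = -(-7)*(Z + (1/2 - z/4)) = -(-7)*(1/2 + Z - z/4) = -7*(-1/2 - Z + z/4) = 7/2 + 7*Z - 7*z/4)
-H(W(-5, 9)) = -(7/2 + 7*(-5) - 7/4*9)**2 = -(7/2 - 35 - 63/4)**2 = -(-189/4)**2 = -1*35721/16 = -35721/16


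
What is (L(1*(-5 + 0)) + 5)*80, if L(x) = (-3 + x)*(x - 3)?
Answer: 5520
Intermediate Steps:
L(x) = (-3 + x)**2 (L(x) = (-3 + x)*(-3 + x) = (-3 + x)**2)
(L(1*(-5 + 0)) + 5)*80 = ((-3 + 1*(-5 + 0))**2 + 5)*80 = ((-3 + 1*(-5))**2 + 5)*80 = ((-3 - 5)**2 + 5)*80 = ((-8)**2 + 5)*80 = (64 + 5)*80 = 69*80 = 5520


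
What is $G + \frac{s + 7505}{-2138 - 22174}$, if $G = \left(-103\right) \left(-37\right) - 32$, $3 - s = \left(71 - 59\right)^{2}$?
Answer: $\frac{22966921}{6078} \approx 3778.7$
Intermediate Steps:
$s = -141$ ($s = 3 - \left(71 - 59\right)^{2} = 3 - 12^{2} = 3 - 144 = -141$)
$G = 3779$ ($G = 3811 - 32 = 3779$)
$G + \frac{s + 7505}{-2138 - 22174} = 3779 + \frac{-141 + 7505}{-2138 - 22174} = 3779 + \frac{7364}{-24312} = 3779 + 7364 \left(- \frac{1}{24312}\right) = 3779 - \frac{1841}{6078} = \frac{22966921}{6078}$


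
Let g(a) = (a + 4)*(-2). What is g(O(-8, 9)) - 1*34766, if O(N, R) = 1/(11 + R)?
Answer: -347741/10 ≈ -34774.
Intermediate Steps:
g(a) = -8 - 2*a (g(a) = (4 + a)*(-2) = -8 - 2*a)
g(O(-8, 9)) - 1*34766 = (-8 - 2/(11 + 9)) - 1*34766 = (-8 - 2/20) - 34766 = (-8 - 2*1/20) - 34766 = (-8 - ⅒) - 34766 = -81/10 - 34766 = -347741/10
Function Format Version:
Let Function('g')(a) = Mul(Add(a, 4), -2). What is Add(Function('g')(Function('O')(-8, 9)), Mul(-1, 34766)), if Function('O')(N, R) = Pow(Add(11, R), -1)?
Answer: Rational(-347741, 10) ≈ -34774.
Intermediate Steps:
Function('g')(a) = Add(-8, Mul(-2, a)) (Function('g')(a) = Mul(Add(4, a), -2) = Add(-8, Mul(-2, a)))
Add(Function('g')(Function('O')(-8, 9)), Mul(-1, 34766)) = Add(Add(-8, Mul(-2, Pow(Add(11, 9), -1))), Mul(-1, 34766)) = Add(Add(-8, Mul(-2, Pow(20, -1))), -34766) = Add(Add(-8, Mul(-2, Rational(1, 20))), -34766) = Add(Add(-8, Rational(-1, 10)), -34766) = Add(Rational(-81, 10), -34766) = Rational(-347741, 10)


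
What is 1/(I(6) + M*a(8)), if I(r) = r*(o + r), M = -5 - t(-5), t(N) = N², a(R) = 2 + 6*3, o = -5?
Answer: -1/594 ≈ -0.0016835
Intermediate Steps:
a(R) = 20 (a(R) = 2 + 18 = 20)
M = -30 (M = -5 - 1*(-5)² = -5 - 1*25 = -5 - 25 = -30)
I(r) = r*(-5 + r)
1/(I(6) + M*a(8)) = 1/(6*(-5 + 6) - 30*20) = 1/(6*1 - 600) = 1/(6 - 600) = 1/(-594) = -1/594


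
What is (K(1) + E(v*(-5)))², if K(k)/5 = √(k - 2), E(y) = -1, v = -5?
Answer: (1 - 5*I)² ≈ -24.0 - 10.0*I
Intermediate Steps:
K(k) = 5*√(-2 + k) (K(k) = 5*√(k - 2) = 5*√(-2 + k))
(K(1) + E(v*(-5)))² = (5*√(-2 + 1) - 1)² = (5*√(-1) - 1)² = (5*I - 1)² = (-1 + 5*I)²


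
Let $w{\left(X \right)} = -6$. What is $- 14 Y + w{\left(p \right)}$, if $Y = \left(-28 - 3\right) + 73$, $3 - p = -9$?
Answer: $-594$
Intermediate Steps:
$p = 12$ ($p = 3 - -9 = 3 + 9 = 12$)
$Y = 42$ ($Y = \left(-28 - 3\right) + 73 = -31 + 73 = 42$)
$- 14 Y + w{\left(p \right)} = \left(-14\right) 42 - 6 = -588 - 6 = -594$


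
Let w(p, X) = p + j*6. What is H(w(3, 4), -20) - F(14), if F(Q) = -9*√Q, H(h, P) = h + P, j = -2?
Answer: -29 + 9*√14 ≈ 4.6749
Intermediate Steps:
w(p, X) = -12 + p (w(p, X) = p - 2*6 = p - 12 = -12 + p)
H(h, P) = P + h
H(w(3, 4), -20) - F(14) = (-20 + (-12 + 3)) - (-9)*√14 = (-20 - 9) + 9*√14 = -29 + 9*√14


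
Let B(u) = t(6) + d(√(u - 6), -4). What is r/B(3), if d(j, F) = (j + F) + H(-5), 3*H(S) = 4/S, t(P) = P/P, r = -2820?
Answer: 518175/769 + 158625*I*√3/769 ≈ 673.83 + 357.28*I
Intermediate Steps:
t(P) = 1
H(S) = 4/(3*S) (H(S) = (4/S)/3 = 4/(3*S))
d(j, F) = -4/15 + F + j (d(j, F) = (j + F) + (4/3)/(-5) = (F + j) + (4/3)*(-⅕) = (F + j) - 4/15 = -4/15 + F + j)
B(u) = -49/15 + √(-6 + u) (B(u) = 1 + (-4/15 - 4 + √(u - 6)) = 1 + (-4/15 - 4 + √(-6 + u)) = 1 + (-64/15 + √(-6 + u)) = -49/15 + √(-6 + u))
r/B(3) = -2820/(-49/15 + √(-6 + 3)) = -2820/(-49/15 + √(-3)) = -2820/(-49/15 + I*√3)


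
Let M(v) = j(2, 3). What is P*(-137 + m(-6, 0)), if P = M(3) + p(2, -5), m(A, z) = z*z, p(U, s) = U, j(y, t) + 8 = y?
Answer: 548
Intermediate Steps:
j(y, t) = -8 + y
M(v) = -6 (M(v) = -8 + 2 = -6)
m(A, z) = z²
P = -4 (P = -6 + 2 = -4)
P*(-137 + m(-6, 0)) = -4*(-137 + 0²) = -4*(-137 + 0) = -4*(-137) = 548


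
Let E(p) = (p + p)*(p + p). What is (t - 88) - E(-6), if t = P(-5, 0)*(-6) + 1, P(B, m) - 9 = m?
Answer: -285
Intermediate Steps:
P(B, m) = 9 + m
E(p) = 4*p**2 (E(p) = (2*p)*(2*p) = 4*p**2)
t = -53 (t = (9 + 0)*(-6) + 1 = 9*(-6) + 1 = -54 + 1 = -53)
(t - 88) - E(-6) = (-53 - 88) - 4*(-6)**2 = -141 - 4*36 = -141 - 1*144 = -141 - 144 = -285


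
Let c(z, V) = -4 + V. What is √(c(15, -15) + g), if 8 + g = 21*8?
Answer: √141 ≈ 11.874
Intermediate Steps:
g = 160 (g = -8 + 21*8 = -8 + 168 = 160)
√(c(15, -15) + g) = √((-4 - 15) + 160) = √(-19 + 160) = √141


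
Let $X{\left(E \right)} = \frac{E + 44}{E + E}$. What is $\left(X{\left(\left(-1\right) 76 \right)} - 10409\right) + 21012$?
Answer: $\frac{201461}{19} \approx 10603.0$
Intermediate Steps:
$X{\left(E \right)} = \frac{44 + E}{2 E}$
$\left(X{\left(\left(-1\right) 76 \right)} - 10409\right) + 21012 = \left(\frac{44 - 76}{2 \left(\left(-1\right) 76\right)} - 10409\right) + 21012 = \left(\frac{44 - 76}{2 \left(-76\right)} - 10409\right) + 21012 = \left(\frac{1}{2} \left(- \frac{1}{76}\right) \left(-32\right) - 10409\right) + 21012 = \left(\frac{4}{19} - 10409\right) + 21012 = - \frac{197767}{19} + 21012 = \frac{201461}{19}$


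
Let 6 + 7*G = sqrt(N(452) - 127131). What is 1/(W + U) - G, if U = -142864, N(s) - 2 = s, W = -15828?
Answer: 952145/1110844 - I*sqrt(126677)/7 ≈ 0.85714 - 50.845*I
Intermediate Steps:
N(s) = 2 + s
G = -6/7 + I*sqrt(126677)/7 (G = -6/7 + sqrt((2 + 452) - 127131)/7 = -6/7 + sqrt(454 - 127131)/7 = -6/7 + sqrt(-126677)/7 = -6/7 + (I*sqrt(126677))/7 = -6/7 + I*sqrt(126677)/7 ≈ -0.85714 + 50.845*I)
1/(W + U) - G = 1/(-15828 - 142864) - (-6/7 + I*sqrt(126677)/7) = 1/(-158692) + (6/7 - I*sqrt(126677)/7) = -1/158692 + (6/7 - I*sqrt(126677)/7) = 952145/1110844 - I*sqrt(126677)/7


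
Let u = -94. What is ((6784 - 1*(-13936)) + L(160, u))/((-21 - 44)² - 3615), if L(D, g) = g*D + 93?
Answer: 5773/610 ≈ 9.4639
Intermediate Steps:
L(D, g) = 93 + D*g (L(D, g) = D*g + 93 = 93 + D*g)
((6784 - 1*(-13936)) + L(160, u))/((-21 - 44)² - 3615) = ((6784 - 1*(-13936)) + (93 + 160*(-94)))/((-21 - 44)² - 3615) = ((6784 + 13936) + (93 - 15040))/((-65)² - 3615) = (20720 - 14947)/(4225 - 3615) = 5773/610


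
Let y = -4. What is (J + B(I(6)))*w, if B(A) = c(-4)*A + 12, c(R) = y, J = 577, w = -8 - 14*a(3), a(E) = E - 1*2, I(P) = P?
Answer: -12430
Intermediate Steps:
a(E) = -2 + E (a(E) = E - 2 = -2 + E)
w = -22 (w = -8 - 14*(-2 + 3) = -8 - 14*1 = -8 - 14 = -22)
c(R) = -4
B(A) = 12 - 4*A (B(A) = -4*A + 12 = 12 - 4*A)
(J + B(I(6)))*w = (577 + (12 - 4*6))*(-22) = (577 + (12 - 24))*(-22) = (577 - 12)*(-22) = 565*(-22) = -12430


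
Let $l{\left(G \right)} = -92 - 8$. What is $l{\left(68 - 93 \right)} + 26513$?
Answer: $26413$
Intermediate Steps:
$l{\left(G \right)} = -100$ ($l{\left(G \right)} = -92 - 8 = -100$)
$l{\left(68 - 93 \right)} + 26513 = -100 + 26513 = 26413$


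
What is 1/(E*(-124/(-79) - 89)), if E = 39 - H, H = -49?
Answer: -79/607816 ≈ -0.00012997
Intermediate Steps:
E = 88 (E = 39 - 1*(-49) = 39 + 49 = 88)
1/(E*(-124/(-79) - 89)) = 1/(88*(-124/(-79) - 89)) = 1/(88*(-124*(-1/79) - 89)) = 1/(88*(124/79 - 89)) = 1/(88*(-6907/79)) = 1/(-607816/79) = -79/607816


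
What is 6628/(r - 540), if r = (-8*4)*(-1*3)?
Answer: -1657/111 ≈ -14.928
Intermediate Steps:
r = 96 (r = -32*(-3) = 96)
6628/(r - 540) = 6628/(96 - 540) = 6628/(-444) = -1/444*6628 = -1657/111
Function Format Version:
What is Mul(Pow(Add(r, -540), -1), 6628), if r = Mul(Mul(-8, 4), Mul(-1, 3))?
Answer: Rational(-1657, 111) ≈ -14.928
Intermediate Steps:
r = 96 (r = Mul(-32, -3) = 96)
Mul(Pow(Add(r, -540), -1), 6628) = Mul(Pow(Add(96, -540), -1), 6628) = Mul(Pow(-444, -1), 6628) = Mul(Rational(-1, 444), 6628) = Rational(-1657, 111)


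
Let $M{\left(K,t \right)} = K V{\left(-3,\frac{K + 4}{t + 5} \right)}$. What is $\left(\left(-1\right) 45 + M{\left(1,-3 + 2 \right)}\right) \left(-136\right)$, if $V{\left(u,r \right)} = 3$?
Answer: $5712$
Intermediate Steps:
$M{\left(K,t \right)} = 3 K$ ($M{\left(K,t \right)} = K 3 = 3 K$)
$\left(\left(-1\right) 45 + M{\left(1,-3 + 2 \right)}\right) \left(-136\right) = \left(\left(-1\right) 45 + 3 \cdot 1\right) \left(-136\right) = \left(-45 + 3\right) \left(-136\right) = \left(-42\right) \left(-136\right) = 5712$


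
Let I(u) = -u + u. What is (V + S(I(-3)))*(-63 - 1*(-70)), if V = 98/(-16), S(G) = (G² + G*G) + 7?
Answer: 49/8 ≈ 6.1250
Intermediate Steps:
I(u) = 0
S(G) = 7 + 2*G² (S(G) = (G² + G²) + 7 = 2*G² + 7 = 7 + 2*G²)
V = -49/8 (V = 98*(-1/16) = -49/8 ≈ -6.1250)
(V + S(I(-3)))*(-63 - 1*(-70)) = (-49/8 + (7 + 2*0²))*(-63 - 1*(-70)) = (-49/8 + (7 + 2*0))*(-63 + 70) = (-49/8 + (7 + 0))*7 = (-49/8 + 7)*7 = (7/8)*7 = 49/8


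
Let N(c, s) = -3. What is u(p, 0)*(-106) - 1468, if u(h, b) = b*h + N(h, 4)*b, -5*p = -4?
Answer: -1468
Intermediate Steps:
p = ⅘ (p = -⅕*(-4) = ⅘ ≈ 0.80000)
u(h, b) = -3*b + b*h (u(h, b) = b*h - 3*b = -3*b + b*h)
u(p, 0)*(-106) - 1468 = (0*(-3 + ⅘))*(-106) - 1468 = (0*(-11/5))*(-106) - 1468 = 0*(-106) - 1468 = 0 - 1468 = -1468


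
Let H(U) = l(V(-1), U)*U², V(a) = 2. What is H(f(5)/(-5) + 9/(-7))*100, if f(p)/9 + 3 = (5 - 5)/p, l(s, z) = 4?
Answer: 331776/49 ≈ 6770.9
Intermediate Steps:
f(p) = -27 (f(p) = -27 + 9*((5 - 5)/p) = -27 + 9*(0/p) = -27 + 9*0 = -27 + 0 = -27)
H(U) = 4*U²
H(f(5)/(-5) + 9/(-7))*100 = (4*(-27/(-5) + 9/(-7))²)*100 = (4*(-27*(-⅕) + 9*(-⅐))²)*100 = (4*(27/5 - 9/7)²)*100 = (4*(144/35)²)*100 = (4*(20736/1225))*100 = (82944/1225)*100 = 331776/49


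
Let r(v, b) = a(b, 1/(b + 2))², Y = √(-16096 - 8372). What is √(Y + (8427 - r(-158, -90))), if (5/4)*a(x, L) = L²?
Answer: √(789630124799 + 187404800*I*√6117)/9680 ≈ 91.803 + 0.85195*I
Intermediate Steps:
Y = 2*I*√6117 (Y = √(-24468) = 2*I*√6117 ≈ 156.42*I)
a(x, L) = 4*L²/5
r(v, b) = 16/(25*(2 + b)⁴) (r(v, b) = (4*(1/(b + 2))²/5)² = (4*(1/(2 + b))²/5)² = (4/(5*(2 + b)²))² = 16/(25*(2 + b)⁴))
√(Y + (8427 - r(-158, -90))) = √(2*I*√6117 + (8427 - 16/(25*(2 - 90)⁴))) = √(2*I*√6117 + (8427 - 16/(25*(-88)⁴))) = √(2*I*√6117 + (8427 - 16/(25*59969536))) = √(2*I*√6117 + (8427 - 1*1/93702400)) = √(2*I*√6117 + (8427 - 1/93702400)) = √(2*I*√6117 + 789630124799/93702400) = √(789630124799/93702400 + 2*I*√6117)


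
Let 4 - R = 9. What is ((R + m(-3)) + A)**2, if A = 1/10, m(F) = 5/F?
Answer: 38809/900 ≈ 43.121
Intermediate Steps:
R = -5 (R = 4 - 1*9 = 4 - 9 = -5)
A = 1/10 ≈ 0.10000
((R + m(-3)) + A)**2 = ((-5 + 5/(-3)) + 1/10)**2 = ((-5 + 5*(-1/3)) + 1/10)**2 = ((-5 - 5/3) + 1/10)**2 = (-20/3 + 1/10)**2 = (-197/30)**2 = 38809/900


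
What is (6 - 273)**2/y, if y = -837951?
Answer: -23763/279317 ≈ -0.085075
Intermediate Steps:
(6 - 273)**2/y = (6 - 273)**2/(-837951) = (-267)**2*(-1/837951) = 71289*(-1/837951) = -23763/279317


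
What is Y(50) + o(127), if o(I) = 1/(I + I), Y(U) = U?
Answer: 12701/254 ≈ 50.004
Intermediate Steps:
o(I) = 1/(2*I)
Y(50) + o(127) = 50 + (1/2)/127 = 50 + (1/2)*(1/127) = 50 + 1/254 = 12701/254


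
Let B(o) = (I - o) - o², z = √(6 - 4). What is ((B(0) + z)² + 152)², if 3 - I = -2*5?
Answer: 105681 + 16796*√2 ≈ 1.2943e+5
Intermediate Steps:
I = 13 (I = 3 - (-2)*5 = 3 - 1*(-10) = 3 + 10 = 13)
z = √2 ≈ 1.4142
B(o) = 13 - o - o² (B(o) = (13 - o) - o² = 13 - o - o²)
((B(0) + z)² + 152)² = (((13 - 1*0 - 1*0²) + √2)² + 152)² = (((13 + 0 - 1*0) + √2)² + 152)² = (((13 + 0 + 0) + √2)² + 152)² = ((13 + √2)² + 152)² = (152 + (13 + √2)²)²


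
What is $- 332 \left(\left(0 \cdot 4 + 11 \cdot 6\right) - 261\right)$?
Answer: $64740$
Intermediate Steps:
$- 332 \left(\left(0 \cdot 4 + 11 \cdot 6\right) - 261\right) = - 332 \left(\left(0 + 66\right) - 261\right) = - 332 \left(66 - 261\right) = \left(-332\right) \left(-195\right) = 64740$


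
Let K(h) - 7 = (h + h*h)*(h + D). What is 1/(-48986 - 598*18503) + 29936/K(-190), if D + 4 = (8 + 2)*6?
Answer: -27464870395805/4414721173289616 ≈ -0.0062212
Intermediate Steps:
D = 56 (D = -4 + (8 + 2)*6 = -4 + 10*6 = -4 + 60 = 56)
K(h) = 7 + (56 + h)*(h + h**2) (K(h) = 7 + (h + h*h)*(h + 56) = 7 + (h + h**2)*(56 + h) = 7 + (56 + h)*(h + h**2))
1/(-48986 - 598*18503) + 29936/K(-190) = 1/(-48986 - 598*18503) + 29936/(7 + (-190)**3 + 56*(-190) + 57*(-190)**2) = (1/18503)/(-49584) + 29936/(7 - 6859000 - 10640 + 57*36100) = -1/49584*1/18503 + 29936/(7 - 6859000 - 10640 + 2057700) = -1/917452752 + 29936/(-4811933) = -1/917452752 + 29936*(-1/4811933) = -1/917452752 - 29936/4811933 = -27464870395805/4414721173289616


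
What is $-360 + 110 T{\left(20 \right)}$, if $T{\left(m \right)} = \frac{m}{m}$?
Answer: $-250$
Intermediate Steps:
$T{\left(m \right)} = 1$
$-360 + 110 T{\left(20 \right)} = -360 + 110 \cdot 1 = -360 + 110 = -250$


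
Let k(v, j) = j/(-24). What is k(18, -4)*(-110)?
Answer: -55/3 ≈ -18.333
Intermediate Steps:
k(v, j) = -j/24 (k(v, j) = j*(-1/24) = -j/24)
k(18, -4)*(-110) = -1/24*(-4)*(-110) = (⅙)*(-110) = -55/3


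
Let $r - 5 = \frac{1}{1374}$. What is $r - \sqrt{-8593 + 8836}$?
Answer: $\frac{6871}{1374} - 9 \sqrt{3} \approx -10.588$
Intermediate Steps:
$r = \frac{6871}{1374}$ ($r = 5 + \frac{1}{1374} = \frac{6871}{1374} \approx 5.0007$)
$r - \sqrt{-8593 + 8836} = \frac{6871}{1374} - \sqrt{-8593 + 8836} = \frac{6871}{1374} - \sqrt{243} = \frac{6871}{1374} - 9 \sqrt{3}$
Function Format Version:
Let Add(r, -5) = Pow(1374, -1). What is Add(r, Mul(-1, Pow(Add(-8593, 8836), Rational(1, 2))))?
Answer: Add(Rational(6871, 1374), Mul(-9, Pow(3, Rational(1, 2)))) ≈ -10.588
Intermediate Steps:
r = Rational(6871, 1374) (r = Add(5, Pow(1374, -1)) = Add(5, Rational(1, 1374)) = Rational(6871, 1374) ≈ 5.0007)
Add(r, Mul(-1, Pow(Add(-8593, 8836), Rational(1, 2)))) = Add(Rational(6871, 1374), Mul(-1, Pow(Add(-8593, 8836), Rational(1, 2)))) = Add(Rational(6871, 1374), Mul(-1, Pow(243, Rational(1, 2)))) = Add(Rational(6871, 1374), Mul(-1, Mul(9, Pow(3, Rational(1, 2))))) = Add(Rational(6871, 1374), Mul(-9, Pow(3, Rational(1, 2))))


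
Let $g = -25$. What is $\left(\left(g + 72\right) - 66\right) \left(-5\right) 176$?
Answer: $16720$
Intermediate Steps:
$\left(\left(g + 72\right) - 66\right) \left(-5\right) 176 = \left(\left(-25 + 72\right) - 66\right) \left(-5\right) 176 = \left(47 - 66\right) \left(-5\right) 176 = \left(-19\right) \left(-5\right) 176 = 95 \cdot 176 = 16720$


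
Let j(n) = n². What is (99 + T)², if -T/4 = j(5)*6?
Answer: 251001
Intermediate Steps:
T = -600 (T = -4*5²*6 = -100*6 = -4*150 = -600)
(99 + T)² = (99 - 600)² = (-501)² = 251001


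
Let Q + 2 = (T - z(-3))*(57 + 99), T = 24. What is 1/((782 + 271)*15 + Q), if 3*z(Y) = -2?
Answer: 1/19641 ≈ 5.0914e-5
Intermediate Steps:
z(Y) = -⅔ (z(Y) = (⅓)*(-2) = -⅔)
Q = 3846 (Q = -2 + (24 - 1*(-⅔))*(57 + 99) = -2 + (24 + ⅔)*156 = -2 + (74/3)*156 = -2 + 3848 = 3846)
1/((782 + 271)*15 + Q) = 1/((782 + 271)*15 + 3846) = 1/(1053*15 + 3846) = 1/(15795 + 3846) = 1/19641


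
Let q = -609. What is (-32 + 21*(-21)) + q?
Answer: -1082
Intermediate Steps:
(-32 + 21*(-21)) + q = (-32 + 21*(-21)) - 609 = (-32 - 441) - 609 = -473 - 609 = -1082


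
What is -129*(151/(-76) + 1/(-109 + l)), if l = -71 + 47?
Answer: 136869/532 ≈ 257.27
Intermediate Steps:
l = -24
-129*(151/(-76) + 1/(-109 + l)) = -129*(151/(-76) + 1/(-109 - 24)) = -129*(151*(-1/76) + 1/(-133)) = -129*(-151/76 - 1/133) = -129*(-1061/532) = 136869/532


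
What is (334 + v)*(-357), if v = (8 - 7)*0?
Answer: -119238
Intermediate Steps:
v = 0 (v = 1*0 = 0)
(334 + v)*(-357) = (334 + 0)*(-357) = 334*(-357) = -119238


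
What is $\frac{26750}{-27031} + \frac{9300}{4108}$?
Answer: $\frac{35374825}{27760837} \approx 1.2743$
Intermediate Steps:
$\frac{26750}{-27031} + \frac{9300}{4108} = 26750 \left(- \frac{1}{27031}\right) + 9300 \cdot \frac{1}{4108} = - \frac{26750}{27031} + \frac{2325}{1027} = \frac{35374825}{27760837}$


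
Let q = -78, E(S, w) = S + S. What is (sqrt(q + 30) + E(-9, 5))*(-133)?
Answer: 2394 - 532*I*sqrt(3) ≈ 2394.0 - 921.45*I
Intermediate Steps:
E(S, w) = 2*S
(sqrt(q + 30) + E(-9, 5))*(-133) = (sqrt(-78 + 30) + 2*(-9))*(-133) = (sqrt(-48) - 18)*(-133) = (4*I*sqrt(3) - 18)*(-133) = (-18 + 4*I*sqrt(3))*(-133) = 2394 - 532*I*sqrt(3)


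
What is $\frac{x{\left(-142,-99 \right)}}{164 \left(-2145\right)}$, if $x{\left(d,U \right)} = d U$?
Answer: $- \frac{213}{5330} \approx -0.039962$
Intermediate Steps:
$x{\left(d,U \right)} = U d$
$\frac{x{\left(-142,-99 \right)}}{164 \left(-2145\right)} = \frac{\left(-99\right) \left(-142\right)}{164 \left(-2145\right)} = \frac{14058}{-351780} = 14058 \left(- \frac{1}{351780}\right) = - \frac{213}{5330}$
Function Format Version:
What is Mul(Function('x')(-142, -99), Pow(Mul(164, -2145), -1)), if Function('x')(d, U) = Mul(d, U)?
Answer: Rational(-213, 5330) ≈ -0.039962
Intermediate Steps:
Function('x')(d, U) = Mul(U, d)
Mul(Function('x')(-142, -99), Pow(Mul(164, -2145), -1)) = Mul(Mul(-99, -142), Pow(Mul(164, -2145), -1)) = Mul(14058, Pow(-351780, -1)) = Mul(14058, Rational(-1, 351780)) = Rational(-213, 5330)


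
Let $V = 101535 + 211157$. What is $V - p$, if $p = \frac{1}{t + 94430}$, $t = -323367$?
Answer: $\frac{71586768405}{228937} \approx 3.1269 \cdot 10^{5}$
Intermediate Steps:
$p = - \frac{1}{228937}$ ($p = \frac{1}{-323367 + 94430} = \frac{1}{-228937} = - \frac{1}{228937} \approx -4.368 \cdot 10^{-6}$)
$V = 312692$
$V - p = 312692 - - \frac{1}{228937} = 312692 + \frac{1}{228937} = \frac{71586768405}{228937}$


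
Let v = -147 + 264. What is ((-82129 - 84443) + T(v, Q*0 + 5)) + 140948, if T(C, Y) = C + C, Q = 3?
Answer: -25390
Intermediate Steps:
v = 117
T(C, Y) = 2*C
((-82129 - 84443) + T(v, Q*0 + 5)) + 140948 = ((-82129 - 84443) + 2*117) + 140948 = (-166572 + 234) + 140948 = -166338 + 140948 = -25390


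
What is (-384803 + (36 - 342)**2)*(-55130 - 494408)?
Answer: 160007330846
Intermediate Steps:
(-384803 + (36 - 342)**2)*(-55130 - 494408) = (-384803 + (-306)**2)*(-549538) = (-384803 + 93636)*(-549538) = -291167*(-549538) = 160007330846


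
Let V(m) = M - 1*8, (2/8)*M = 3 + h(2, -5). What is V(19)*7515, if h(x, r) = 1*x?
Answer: 90180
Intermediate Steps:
h(x, r) = x
M = 20 (M = 4*(3 + 2) = 4*5 = 20)
V(m) = 12 (V(m) = 20 - 1*8 = 20 - 8 = 12)
V(19)*7515 = 12*7515 = 90180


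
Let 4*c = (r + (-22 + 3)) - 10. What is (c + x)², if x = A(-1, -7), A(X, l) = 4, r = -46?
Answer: 3481/16 ≈ 217.56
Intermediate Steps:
x = 4
c = -75/4 (c = ((-46 + (-22 + 3)) - 10)/4 = ((-46 - 19) - 10)/4 = (-65 - 10)/4 = (¼)*(-75) = -75/4 ≈ -18.750)
(c + x)² = (-75/4 + 4)² = (-59/4)² = 3481/16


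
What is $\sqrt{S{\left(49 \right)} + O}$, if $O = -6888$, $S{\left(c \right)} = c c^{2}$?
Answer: $\sqrt{110761} \approx 332.81$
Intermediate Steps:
$S{\left(c \right)} = c^{3}$
$\sqrt{S{\left(49 \right)} + O} = \sqrt{49^{3} - 6888} = \sqrt{117649 - 6888} = \sqrt{110761}$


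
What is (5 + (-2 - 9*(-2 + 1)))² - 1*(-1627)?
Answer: 1771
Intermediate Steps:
(5 + (-2 - 9*(-2 + 1)))² - 1*(-1627) = (5 + (-2 - 9*(-1)))² + 1627 = (5 + (-2 - 3*(-3)))² + 1627 = (5 + (-2 + 9))² + 1627 = (5 + 7)² + 1627 = 12² + 1627 = 144 + 1627 = 1771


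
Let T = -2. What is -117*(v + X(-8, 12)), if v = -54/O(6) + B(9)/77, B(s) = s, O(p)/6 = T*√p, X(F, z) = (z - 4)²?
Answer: -577629/77 - 351*√6/4 ≈ -7716.6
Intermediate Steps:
X(F, z) = (-4 + z)²
O(p) = -12*√p (O(p) = 6*(-2*√p) = -12*√p)
v = 9/77 + 3*√6/4 (v = -54*(-√6/72) + 9/77 = -(-3)*√6/4 + 9*(1/77) = 3*√6/4 + 9/77 = 9/77 + 3*√6/4 ≈ 1.9540)
-117*(v + X(-8, 12)) = -117*((9/77 + 3*√6/4) + (-4 + 12)²) = -117*((9/77 + 3*√6/4) + 8²) = -117*((9/77 + 3*√6/4) + 64) = -117*(4937/77 + 3*√6/4) = -577629/77 - 351*√6/4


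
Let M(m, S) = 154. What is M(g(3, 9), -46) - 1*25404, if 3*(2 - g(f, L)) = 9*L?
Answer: -25250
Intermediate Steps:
g(f, L) = 2 - 3*L
M(g(3, 9), -46) - 1*25404 = 154 - 1*25404 = 154 - 25404 = -25250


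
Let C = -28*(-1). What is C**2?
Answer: 784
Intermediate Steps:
C = 28
C**2 = 28**2 = 784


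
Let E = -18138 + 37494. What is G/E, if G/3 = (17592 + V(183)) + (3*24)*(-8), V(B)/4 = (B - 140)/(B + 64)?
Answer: 1050781/398411 ≈ 2.6374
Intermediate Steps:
E = 19356
V(B) = 4*(-140 + B)/(64 + B) (V(B) = 4*((B - 140)/(B + 64)) = 4*((-140 + B)/(64 + B)) = 4*(-140 + B)/(64 + B))
G = 12609372/247 (G = 3*((17592 + 4*(-140 + 183)/(64 + 183)) + (3*24)*(-8)) = 3*((17592 + 4*43/247) + 72*(-8)) = 3*((17592 + 4*(1/247)*43) - 576) = 3*((17592 + 172/247) - 576) = 3*(4345396/247 - 576) = 3*(4203124/247) = 12609372/247 ≈ 51050.)
G/E = (12609372/247)/19356 = (12609372/247)*(1/19356) = 1050781/398411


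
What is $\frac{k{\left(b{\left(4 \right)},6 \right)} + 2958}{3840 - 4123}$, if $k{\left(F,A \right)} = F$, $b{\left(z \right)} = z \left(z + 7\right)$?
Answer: $- \frac{3002}{283} \approx -10.608$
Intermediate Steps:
$b{\left(z \right)} = z \left(7 + z\right)$
$\frac{k{\left(b{\left(4 \right)},6 \right)} + 2958}{3840 - 4123} = \frac{4 \left(7 + 4\right) + 2958}{3840 - 4123} = \frac{4 \cdot 11 + 2958}{-283} = \left(44 + 2958\right) \left(- \frac{1}{283}\right) = 3002 \left(- \frac{1}{283}\right) = - \frac{3002}{283}$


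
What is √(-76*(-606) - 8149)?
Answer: √37907 ≈ 194.70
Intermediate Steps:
√(-76*(-606) - 8149) = √(46056 - 8149) = √37907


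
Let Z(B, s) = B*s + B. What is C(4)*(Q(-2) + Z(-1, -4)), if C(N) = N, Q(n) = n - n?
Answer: 12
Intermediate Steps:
Z(B, s) = B + B*s
Q(n) = 0
C(4)*(Q(-2) + Z(-1, -4)) = 4*(0 - (1 - 4)) = 4*(0 - 1*(-3)) = 4*(0 + 3) = 4*3 = 12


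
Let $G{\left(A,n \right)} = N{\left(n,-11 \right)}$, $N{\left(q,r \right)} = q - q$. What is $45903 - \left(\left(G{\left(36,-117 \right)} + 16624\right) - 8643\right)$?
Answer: $37922$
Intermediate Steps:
$N{\left(q,r \right)} = 0$
$G{\left(A,n \right)} = 0$
$45903 - \left(\left(G{\left(36,-117 \right)} + 16624\right) - 8643\right) = 45903 - \left(\left(0 + 16624\right) - 8643\right) = 45903 - \left(16624 - 8643\right) = 45903 - 7981 = 37922$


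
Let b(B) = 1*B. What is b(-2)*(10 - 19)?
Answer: 18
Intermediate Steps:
b(B) = B
b(-2)*(10 - 19) = -2*(10 - 19) = -2*(-9) = 18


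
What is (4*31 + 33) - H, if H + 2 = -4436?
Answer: 4595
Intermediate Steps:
H = -4438 (H = -2 - 4436 = -4438)
(4*31 + 33) - H = (4*31 + 33) - 1*(-4438) = (124 + 33) + 4438 = 157 + 4438 = 4595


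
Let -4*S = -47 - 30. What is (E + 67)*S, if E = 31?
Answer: 3773/2 ≈ 1886.5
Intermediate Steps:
S = 77/4 (S = -(-47 - 30)/4 = -1/4*(-77) = 77/4 ≈ 19.250)
(E + 67)*S = (31 + 67)*(77/4) = 98*(77/4) = 3773/2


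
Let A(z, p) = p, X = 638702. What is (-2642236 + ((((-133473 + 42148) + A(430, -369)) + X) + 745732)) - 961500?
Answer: -2310996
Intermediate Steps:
(-2642236 + ((((-133473 + 42148) + A(430, -369)) + X) + 745732)) - 961500 = (-2642236 + ((((-133473 + 42148) - 369) + 638702) + 745732)) - 961500 = (-2642236 + (((-91325 - 369) + 638702) + 745732)) - 961500 = (-2642236 + ((-91694 + 638702) + 745732)) - 961500 = (-2642236 + (547008 + 745732)) - 961500 = (-2642236 + 1292740) - 961500 = -1349496 - 961500 = -2310996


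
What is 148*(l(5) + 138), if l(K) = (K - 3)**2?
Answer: 21016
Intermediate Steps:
l(K) = (-3 + K)**2
148*(l(5) + 138) = 148*((-3 + 5)**2 + 138) = 148*(2**2 + 138) = 148*(4 + 138) = 148*142 = 21016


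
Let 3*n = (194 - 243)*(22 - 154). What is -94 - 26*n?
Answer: -56150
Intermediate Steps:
n = 2156 (n = ((194 - 243)*(22 - 154))/3 = (-49*(-132))/3 = (1/3)*6468 = 2156)
-94 - 26*n = -94 - 26*2156 = -94 - 56056 = -56150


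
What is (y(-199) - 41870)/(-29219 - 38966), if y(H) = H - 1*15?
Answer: 42084/68185 ≈ 0.61720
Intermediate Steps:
y(H) = -15 + H (y(H) = H - 15 = -15 + H)
(y(-199) - 41870)/(-29219 - 38966) = ((-15 - 199) - 41870)/(-29219 - 38966) = (-214 - 41870)/(-68185) = -42084*(-1/68185) = 42084/68185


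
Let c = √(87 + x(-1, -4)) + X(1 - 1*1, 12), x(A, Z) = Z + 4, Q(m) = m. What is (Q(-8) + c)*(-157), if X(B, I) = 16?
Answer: -1256 - 157*√87 ≈ -2720.4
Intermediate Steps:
x(A, Z) = 4 + Z
c = 16 + √87 (c = √(87 + (4 - 4)) + 16 = √(87 + 0) + 16 = √87 + 16 = 16 + √87 ≈ 25.327)
(Q(-8) + c)*(-157) = (-8 + (16 + √87))*(-157) = (8 + √87)*(-157) = -1256 - 157*√87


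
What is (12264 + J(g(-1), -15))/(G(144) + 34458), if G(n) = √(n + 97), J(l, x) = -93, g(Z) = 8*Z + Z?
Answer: 419388318/1187353523 - 12171*√241/1187353523 ≈ 0.35305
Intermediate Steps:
g(Z) = 9*Z
G(n) = √(97 + n)
(12264 + J(g(-1), -15))/(G(144) + 34458) = (12264 - 93)/(√(97 + 144) + 34458) = 12171/(√241 + 34458) = 12171/(34458 + √241)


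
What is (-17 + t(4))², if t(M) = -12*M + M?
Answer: 3721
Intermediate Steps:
t(M) = -11*M
(-17 + t(4))² = (-17 - 11*4)² = (-17 - 44)² = (-61)² = 3721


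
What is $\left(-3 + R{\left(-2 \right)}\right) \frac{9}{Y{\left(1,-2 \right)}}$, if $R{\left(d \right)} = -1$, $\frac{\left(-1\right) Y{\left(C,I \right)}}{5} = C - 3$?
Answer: $- \frac{18}{5} \approx -3.6$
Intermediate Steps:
$Y{\left(C,I \right)} = 15 - 5 C$ ($Y{\left(C,I \right)} = - 5 \left(C - 3\right) = - 5 \left(-3 + C\right) = 15 - 5 C$)
$\left(-3 + R{\left(-2 \right)}\right) \frac{9}{Y{\left(1,-2 \right)}} = \left(-3 - 1\right) \frac{9}{15 - 5} = - 4 \frac{9}{15 - 5} = - 4 \cdot \frac{9}{10} = - 4 \cdot 9 \cdot \frac{1}{10} = \left(-4\right) \frac{9}{10} = - \frac{18}{5}$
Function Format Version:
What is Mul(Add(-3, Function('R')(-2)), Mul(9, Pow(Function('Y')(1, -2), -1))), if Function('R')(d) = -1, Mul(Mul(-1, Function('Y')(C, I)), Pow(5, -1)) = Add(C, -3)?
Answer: Rational(-18, 5) ≈ -3.6000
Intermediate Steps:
Function('Y')(C, I) = Add(15, Mul(-5, C)) (Function('Y')(C, I) = Mul(-5, Add(C, -3)) = Mul(-5, Add(-3, C)) = Add(15, Mul(-5, C)))
Mul(Add(-3, Function('R')(-2)), Mul(9, Pow(Function('Y')(1, -2), -1))) = Mul(Add(-3, -1), Mul(9, Pow(Add(15, Mul(-5, 1)), -1))) = Mul(-4, Mul(9, Pow(Add(15, -5), -1))) = Mul(-4, Mul(9, Pow(10, -1))) = Mul(-4, Mul(9, Rational(1, 10))) = Mul(-4, Rational(9, 10)) = Rational(-18, 5)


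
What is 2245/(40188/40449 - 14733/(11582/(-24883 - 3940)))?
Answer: 350579437970/5725701111569 ≈ 0.061229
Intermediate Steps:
2245/(40188/40449 - 14733/(11582/(-24883 - 3940))) = 2245/(40188*(1/40449) - 14733/(11582/(-28823))) = 2245/(13396/13483 - 14733/(11582*(-1/28823))) = 2245/(13396/13483 - 14733/(-11582/28823)) = 2245/(13396/13483 - 14733*(-28823/11582)) = 2245/(13396/13483 + 424649259/11582) = 2245/(5725701111569/156160106) = 2245*(156160106/5725701111569) = 350579437970/5725701111569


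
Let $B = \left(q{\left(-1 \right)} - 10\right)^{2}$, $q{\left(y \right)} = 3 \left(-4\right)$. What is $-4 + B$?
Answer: $480$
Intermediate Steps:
$q{\left(y \right)} = -12$
$B = 484$ ($B = \left(-12 - 10\right)^{2} = \left(-22\right)^{2} = 484$)
$-4 + B = -4 + 484 = 480$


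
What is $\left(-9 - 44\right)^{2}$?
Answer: $2809$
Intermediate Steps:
$\left(-9 - 44\right)^{2} = \left(-53\right)^{2} = 2809$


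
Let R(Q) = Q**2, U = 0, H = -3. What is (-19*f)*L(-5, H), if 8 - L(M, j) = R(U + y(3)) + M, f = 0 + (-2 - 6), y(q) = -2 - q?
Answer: -1824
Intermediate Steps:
f = -8 (f = 0 - 8 = -8)
L(M, j) = -17 - M (L(M, j) = 8 - ((0 + (-2 - 1*3))**2 + M) = 8 - ((0 + (-2 - 3))**2 + M) = 8 - ((0 - 5)**2 + M) = 8 - ((-5)**2 + M) = 8 - (25 + M) = 8 + (-25 - M) = -17 - M)
(-19*f)*L(-5, H) = (-19*(-8))*(-17 - 1*(-5)) = 152*(-17 + 5) = 152*(-12) = -1824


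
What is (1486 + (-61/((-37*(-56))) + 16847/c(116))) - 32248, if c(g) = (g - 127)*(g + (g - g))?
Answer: -20341443821/660968 ≈ -30775.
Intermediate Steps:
c(g) = g*(-127 + g) (c(g) = (-127 + g)*(g + 0) = (-127 + g)*g = g*(-127 + g))
(1486 + (-61/((-37*(-56))) + 16847/c(116))) - 32248 = (1486 + (-61/((-37*(-56))) + 16847/((116*(-127 + 116))))) - 32248 = (1486 + (-61/2072 + 16847/((116*(-11))))) - 32248 = (1486 + (-61*1/2072 + 16847/(-1276))) - 32248 = (1486 + (-61/2072 + 16847*(-1/1276))) - 32248 = (1486 + (-61/2072 - 16847/1276)) - 32248 = (1486 - 8746205/660968) - 32248 = 973452243/660968 - 32248 = -20341443821/660968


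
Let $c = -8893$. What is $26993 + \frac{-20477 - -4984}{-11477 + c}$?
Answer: $\frac{549862903}{20370} \approx 26994.0$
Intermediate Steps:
$26993 + \frac{-20477 - -4984}{-11477 + c} = 26993 + \frac{-20477 - -4984}{-11477 - 8893} = 26993 + \frac{-20477 + 4984}{-20370} = 26993 - - \frac{15493}{20370} = 26993 + \frac{15493}{20370} = \frac{549862903}{20370}$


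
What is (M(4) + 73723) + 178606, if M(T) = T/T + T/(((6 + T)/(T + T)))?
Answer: 1261666/5 ≈ 2.5233e+5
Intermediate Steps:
M(T) = 1 + 2*T**2/(6 + T) (M(T) = 1 + T/(((6 + T)/((2*T)))) = 1 + T/(((6 + T)*(1/(2*T)))) = 1 + T/(((6 + T)/(2*T))) = 1 + T*(2*T/(6 + T)) = 1 + 2*T**2/(6 + T))
(M(4) + 73723) + 178606 = ((6 + 4 + 2*4**2)/(6 + 4) + 73723) + 178606 = ((6 + 4 + 2*16)/10 + 73723) + 178606 = ((6 + 4 + 32)/10 + 73723) + 178606 = ((1/10)*42 + 73723) + 178606 = (21/5 + 73723) + 178606 = 368636/5 + 178606 = 1261666/5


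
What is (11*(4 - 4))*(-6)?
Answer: 0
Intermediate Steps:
(11*(4 - 4))*(-6) = (11*0)*(-6) = 0*(-6) = 0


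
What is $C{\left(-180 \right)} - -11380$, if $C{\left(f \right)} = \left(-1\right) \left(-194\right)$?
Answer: $11574$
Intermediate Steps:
$C{\left(f \right)} = 194$
$C{\left(-180 \right)} - -11380 = 194 - -11380 = 194 + 11380 = 11574$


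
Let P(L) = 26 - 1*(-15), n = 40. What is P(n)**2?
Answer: 1681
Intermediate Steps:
P(L) = 41 (P(L) = 26 + 15 = 41)
P(n)**2 = 41**2 = 1681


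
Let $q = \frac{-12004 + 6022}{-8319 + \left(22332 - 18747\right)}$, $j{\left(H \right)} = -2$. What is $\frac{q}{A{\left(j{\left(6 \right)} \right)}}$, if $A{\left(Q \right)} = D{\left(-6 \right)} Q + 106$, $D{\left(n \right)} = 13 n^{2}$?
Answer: $- \frac{997}{654870} \approx -0.0015224$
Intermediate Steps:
$q = \frac{997}{789}$ ($q = - \frac{5982}{-8319 + \left(22332 - 18747\right)} = - \frac{5982}{-8319 + 3585} = - \frac{5982}{-4734} = \left(-5982\right) \left(- \frac{1}{4734}\right) = \frac{997}{789} \approx 1.2636$)
$A{\left(Q \right)} = 106 + 468 Q$ ($A{\left(Q \right)} = 13 \left(-6\right)^{2} Q + 106 = 13 \cdot 36 Q + 106 = 468 Q + 106 = 106 + 468 Q$)
$\frac{q}{A{\left(j{\left(6 \right)} \right)}} = \frac{997}{789 \left(106 + 468 \left(-2\right)\right)} = \frac{997}{789 \left(106 - 936\right)} = \frac{997}{789 \left(-830\right)} = \frac{997}{789} \left(- \frac{1}{830}\right) = - \frac{997}{654870}$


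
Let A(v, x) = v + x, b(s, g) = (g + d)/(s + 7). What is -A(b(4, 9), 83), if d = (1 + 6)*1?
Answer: -929/11 ≈ -84.455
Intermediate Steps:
d = 7 (d = 7*1 = 7)
b(s, g) = (7 + g)/(7 + s) (b(s, g) = (g + 7)/(s + 7) = (7 + g)/(7 + s))
-A(b(4, 9), 83) = -((7 + 9)/(7 + 4) + 83) = -(16/11 + 83) = -1*929/11 = -929/11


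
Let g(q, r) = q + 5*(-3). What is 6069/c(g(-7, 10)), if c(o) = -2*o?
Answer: 6069/44 ≈ 137.93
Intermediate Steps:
g(q, r) = -15 + q (g(q, r) = q - 15 = -15 + q)
6069/c(g(-7, 10)) = 6069/((-2*(-15 - 7))) = 6069/((-2*(-22))) = 6069/44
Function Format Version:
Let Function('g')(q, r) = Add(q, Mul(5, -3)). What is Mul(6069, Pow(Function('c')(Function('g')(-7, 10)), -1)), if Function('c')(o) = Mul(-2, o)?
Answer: Rational(6069, 44) ≈ 137.93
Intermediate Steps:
Function('g')(q, r) = Add(-15, q) (Function('g')(q, r) = Add(q, -15) = Add(-15, q))
Mul(6069, Pow(Function('c')(Function('g')(-7, 10)), -1)) = Mul(6069, Pow(Mul(-2, Add(-15, -7)), -1)) = Mul(6069, Pow(Mul(-2, -22), -1)) = Mul(6069, Pow(44, -1)) = Mul(6069, Rational(1, 44)) = Rational(6069, 44)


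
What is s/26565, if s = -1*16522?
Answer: -1502/2415 ≈ -0.62195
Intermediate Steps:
s = -16522
s/26565 = -16522/26565 = -16522*1/26565 = -1502/2415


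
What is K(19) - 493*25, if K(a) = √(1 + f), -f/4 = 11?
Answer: -12325 + I*√43 ≈ -12325.0 + 6.5574*I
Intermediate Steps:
f = -44 (f = -4*11 = -44)
K(a) = I*√43 (K(a) = √(1 - 44) = √(-43) = I*√43)
K(19) - 493*25 = I*√43 - 493*25 = I*√43 - 12325 = -12325 + I*√43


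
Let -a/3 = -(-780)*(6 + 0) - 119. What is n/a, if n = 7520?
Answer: -7520/13683 ≈ -0.54959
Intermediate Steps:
a = -13683 (a = -3*(-(-780)*(6 + 0) - 119) = -3*(-(-780)*6 - 119) = -3*(-130*(-36) - 119) = -3*(4680 - 119) = -3*4561 = -13683)
n/a = 7520/(-13683) = 7520*(-1/13683) = -7520/13683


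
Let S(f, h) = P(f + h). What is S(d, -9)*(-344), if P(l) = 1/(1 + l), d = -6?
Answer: 172/7 ≈ 24.571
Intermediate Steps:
S(f, h) = 1/(1 + f + h) (S(f, h) = 1/(1 + (f + h)) = 1/(1 + f + h))
S(d, -9)*(-344) = -344/(1 - 6 - 9) = -344/(-14) = -1/14*(-344) = 172/7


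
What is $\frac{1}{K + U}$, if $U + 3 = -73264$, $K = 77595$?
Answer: $\frac{1}{4328} \approx 0.00023105$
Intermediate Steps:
$U = -73267$ ($U = -3 - 73264 = -73267$)
$\frac{1}{K + U} = \frac{1}{77595 - 73267} = \frac{1}{4328}$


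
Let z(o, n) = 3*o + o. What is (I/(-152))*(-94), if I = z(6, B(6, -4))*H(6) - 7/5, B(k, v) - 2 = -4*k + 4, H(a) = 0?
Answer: -329/380 ≈ -0.86579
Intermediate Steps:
B(k, v) = 6 - 4*k (B(k, v) = 2 + (-4*k + 4) = 2 + (4 - 4*k) = 6 - 4*k)
z(o, n) = 4*o
I = -7/5 (I = (4*6)*0 - 7/5 = 24*0 - 7*1/5 = 0 - 7/5 = -7/5 ≈ -1.4000)
(I/(-152))*(-94) = -7/5/(-152)*(-94) = -7/5*(-1/152)*(-94) = (7/760)*(-94) = -329/380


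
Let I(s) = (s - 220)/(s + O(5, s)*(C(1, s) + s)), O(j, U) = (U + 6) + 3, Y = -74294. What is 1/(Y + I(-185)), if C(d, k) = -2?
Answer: -10909/810473381 ≈ -1.3460e-5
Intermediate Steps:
O(j, U) = 9 + U (O(j, U) = (6 + U) + 3 = 9 + U)
I(s) = (-220 + s)/(s + (-2 + s)*(9 + s)) (I(s) = (s - 220)/(s + (9 + s)*(-2 + s)) = (-220 + s)/(s + (-2 + s)*(9 + s)))
1/(Y + I(-185)) = 1/(-74294 + (-220 - 185)/(-18 - 1*(-185) - 185*(9 - 185))) = 1/(-74294 - 405/(-18 + 185 - 185*(-176))) = 1/(-74294 - 405/(-18 + 185 + 32560)) = 1/(-74294 - 405/32727) = 1/(-74294 + (1/32727)*(-405)) = 1/(-74294 - 135/10909) = 1/(-810473381/10909) = -10909/810473381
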